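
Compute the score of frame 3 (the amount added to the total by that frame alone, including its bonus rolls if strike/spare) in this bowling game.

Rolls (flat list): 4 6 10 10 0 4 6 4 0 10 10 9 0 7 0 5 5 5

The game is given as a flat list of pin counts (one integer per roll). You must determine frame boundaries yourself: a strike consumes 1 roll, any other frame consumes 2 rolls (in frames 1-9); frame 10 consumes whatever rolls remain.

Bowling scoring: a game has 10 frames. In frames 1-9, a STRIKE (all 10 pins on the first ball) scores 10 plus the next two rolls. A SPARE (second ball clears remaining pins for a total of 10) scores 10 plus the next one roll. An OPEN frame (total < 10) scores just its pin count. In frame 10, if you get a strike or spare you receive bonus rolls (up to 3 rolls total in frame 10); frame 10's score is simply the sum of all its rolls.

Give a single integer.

Answer: 14

Derivation:
Frame 1: SPARE (4+6=10). 10 + next roll (10) = 20. Cumulative: 20
Frame 2: STRIKE. 10 + next two rolls (10+0) = 20. Cumulative: 40
Frame 3: STRIKE. 10 + next two rolls (0+4) = 14. Cumulative: 54
Frame 4: OPEN (0+4=4). Cumulative: 58
Frame 5: SPARE (6+4=10). 10 + next roll (0) = 10. Cumulative: 68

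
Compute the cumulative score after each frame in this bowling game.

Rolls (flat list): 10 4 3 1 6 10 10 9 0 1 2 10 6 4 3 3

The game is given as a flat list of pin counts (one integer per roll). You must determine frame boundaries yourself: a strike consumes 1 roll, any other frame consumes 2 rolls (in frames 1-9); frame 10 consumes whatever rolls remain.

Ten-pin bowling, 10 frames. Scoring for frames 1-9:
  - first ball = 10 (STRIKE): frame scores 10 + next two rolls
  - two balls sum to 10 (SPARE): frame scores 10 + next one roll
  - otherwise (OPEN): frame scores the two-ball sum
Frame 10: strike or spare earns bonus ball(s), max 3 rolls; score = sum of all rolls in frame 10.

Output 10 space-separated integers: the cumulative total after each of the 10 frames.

Answer: 17 24 31 60 79 88 91 111 124 130

Derivation:
Frame 1: STRIKE. 10 + next two rolls (4+3) = 17. Cumulative: 17
Frame 2: OPEN (4+3=7). Cumulative: 24
Frame 3: OPEN (1+6=7). Cumulative: 31
Frame 4: STRIKE. 10 + next two rolls (10+9) = 29. Cumulative: 60
Frame 5: STRIKE. 10 + next two rolls (9+0) = 19. Cumulative: 79
Frame 6: OPEN (9+0=9). Cumulative: 88
Frame 7: OPEN (1+2=3). Cumulative: 91
Frame 8: STRIKE. 10 + next two rolls (6+4) = 20. Cumulative: 111
Frame 9: SPARE (6+4=10). 10 + next roll (3) = 13. Cumulative: 124
Frame 10: OPEN. Sum of all frame-10 rolls (3+3) = 6. Cumulative: 130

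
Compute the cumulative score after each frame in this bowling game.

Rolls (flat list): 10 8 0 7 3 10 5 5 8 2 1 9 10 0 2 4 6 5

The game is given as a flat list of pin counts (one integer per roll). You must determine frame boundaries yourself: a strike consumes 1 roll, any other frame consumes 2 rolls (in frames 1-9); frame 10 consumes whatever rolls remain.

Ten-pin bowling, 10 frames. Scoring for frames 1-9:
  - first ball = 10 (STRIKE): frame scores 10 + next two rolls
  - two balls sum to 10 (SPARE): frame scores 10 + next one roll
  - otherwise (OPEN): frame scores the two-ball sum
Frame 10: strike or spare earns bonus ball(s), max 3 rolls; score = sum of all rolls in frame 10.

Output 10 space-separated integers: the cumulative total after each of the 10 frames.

Answer: 18 26 46 66 84 95 115 127 129 144

Derivation:
Frame 1: STRIKE. 10 + next two rolls (8+0) = 18. Cumulative: 18
Frame 2: OPEN (8+0=8). Cumulative: 26
Frame 3: SPARE (7+3=10). 10 + next roll (10) = 20. Cumulative: 46
Frame 4: STRIKE. 10 + next two rolls (5+5) = 20. Cumulative: 66
Frame 5: SPARE (5+5=10). 10 + next roll (8) = 18. Cumulative: 84
Frame 6: SPARE (8+2=10). 10 + next roll (1) = 11. Cumulative: 95
Frame 7: SPARE (1+9=10). 10 + next roll (10) = 20. Cumulative: 115
Frame 8: STRIKE. 10 + next two rolls (0+2) = 12. Cumulative: 127
Frame 9: OPEN (0+2=2). Cumulative: 129
Frame 10: SPARE. Sum of all frame-10 rolls (4+6+5) = 15. Cumulative: 144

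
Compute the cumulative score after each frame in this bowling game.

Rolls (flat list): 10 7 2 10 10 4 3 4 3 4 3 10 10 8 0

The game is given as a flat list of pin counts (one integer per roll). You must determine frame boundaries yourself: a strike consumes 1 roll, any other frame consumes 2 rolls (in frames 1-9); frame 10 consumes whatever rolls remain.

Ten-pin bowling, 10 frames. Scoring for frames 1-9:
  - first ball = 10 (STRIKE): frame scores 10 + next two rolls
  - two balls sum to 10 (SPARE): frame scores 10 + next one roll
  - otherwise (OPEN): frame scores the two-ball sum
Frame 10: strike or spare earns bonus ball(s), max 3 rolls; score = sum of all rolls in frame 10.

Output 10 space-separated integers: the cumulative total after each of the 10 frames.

Answer: 19 28 52 69 76 83 90 118 136 144

Derivation:
Frame 1: STRIKE. 10 + next two rolls (7+2) = 19. Cumulative: 19
Frame 2: OPEN (7+2=9). Cumulative: 28
Frame 3: STRIKE. 10 + next two rolls (10+4) = 24. Cumulative: 52
Frame 4: STRIKE. 10 + next two rolls (4+3) = 17. Cumulative: 69
Frame 5: OPEN (4+3=7). Cumulative: 76
Frame 6: OPEN (4+3=7). Cumulative: 83
Frame 7: OPEN (4+3=7). Cumulative: 90
Frame 8: STRIKE. 10 + next two rolls (10+8) = 28. Cumulative: 118
Frame 9: STRIKE. 10 + next two rolls (8+0) = 18. Cumulative: 136
Frame 10: OPEN. Sum of all frame-10 rolls (8+0) = 8. Cumulative: 144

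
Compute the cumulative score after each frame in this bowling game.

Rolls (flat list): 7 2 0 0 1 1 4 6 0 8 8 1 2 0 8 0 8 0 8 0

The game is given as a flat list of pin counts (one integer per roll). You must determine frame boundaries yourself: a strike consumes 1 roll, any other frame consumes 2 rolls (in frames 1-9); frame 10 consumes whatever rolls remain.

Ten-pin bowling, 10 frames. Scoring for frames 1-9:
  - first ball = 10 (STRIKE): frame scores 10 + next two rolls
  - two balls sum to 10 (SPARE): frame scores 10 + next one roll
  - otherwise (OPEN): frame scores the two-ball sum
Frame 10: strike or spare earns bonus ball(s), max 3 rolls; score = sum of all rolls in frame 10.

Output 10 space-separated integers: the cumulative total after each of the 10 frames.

Frame 1: OPEN (7+2=9). Cumulative: 9
Frame 2: OPEN (0+0=0). Cumulative: 9
Frame 3: OPEN (1+1=2). Cumulative: 11
Frame 4: SPARE (4+6=10). 10 + next roll (0) = 10. Cumulative: 21
Frame 5: OPEN (0+8=8). Cumulative: 29
Frame 6: OPEN (8+1=9). Cumulative: 38
Frame 7: OPEN (2+0=2). Cumulative: 40
Frame 8: OPEN (8+0=8). Cumulative: 48
Frame 9: OPEN (8+0=8). Cumulative: 56
Frame 10: OPEN. Sum of all frame-10 rolls (8+0) = 8. Cumulative: 64

Answer: 9 9 11 21 29 38 40 48 56 64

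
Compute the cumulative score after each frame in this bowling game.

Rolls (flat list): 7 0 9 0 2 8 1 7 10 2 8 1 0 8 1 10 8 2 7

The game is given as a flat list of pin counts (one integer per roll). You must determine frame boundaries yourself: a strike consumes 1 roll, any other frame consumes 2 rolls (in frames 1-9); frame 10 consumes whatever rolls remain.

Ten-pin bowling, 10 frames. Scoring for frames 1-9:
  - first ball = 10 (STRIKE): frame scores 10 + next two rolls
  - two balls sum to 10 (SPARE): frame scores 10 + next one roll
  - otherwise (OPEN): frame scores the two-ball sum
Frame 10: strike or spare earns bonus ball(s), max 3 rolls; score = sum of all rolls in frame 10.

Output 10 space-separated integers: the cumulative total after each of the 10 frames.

Frame 1: OPEN (7+0=7). Cumulative: 7
Frame 2: OPEN (9+0=9). Cumulative: 16
Frame 3: SPARE (2+8=10). 10 + next roll (1) = 11. Cumulative: 27
Frame 4: OPEN (1+7=8). Cumulative: 35
Frame 5: STRIKE. 10 + next two rolls (2+8) = 20. Cumulative: 55
Frame 6: SPARE (2+8=10). 10 + next roll (1) = 11. Cumulative: 66
Frame 7: OPEN (1+0=1). Cumulative: 67
Frame 8: OPEN (8+1=9). Cumulative: 76
Frame 9: STRIKE. 10 + next two rolls (8+2) = 20. Cumulative: 96
Frame 10: SPARE. Sum of all frame-10 rolls (8+2+7) = 17. Cumulative: 113

Answer: 7 16 27 35 55 66 67 76 96 113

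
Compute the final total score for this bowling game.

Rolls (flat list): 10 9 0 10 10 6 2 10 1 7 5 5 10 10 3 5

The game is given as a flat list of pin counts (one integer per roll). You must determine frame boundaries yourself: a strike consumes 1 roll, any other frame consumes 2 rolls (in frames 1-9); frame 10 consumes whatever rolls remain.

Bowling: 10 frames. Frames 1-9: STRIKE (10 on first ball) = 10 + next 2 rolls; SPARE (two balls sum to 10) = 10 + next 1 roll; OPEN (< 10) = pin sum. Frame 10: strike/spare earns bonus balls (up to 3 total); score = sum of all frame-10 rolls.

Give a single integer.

Answer: 167

Derivation:
Frame 1: STRIKE. 10 + next two rolls (9+0) = 19. Cumulative: 19
Frame 2: OPEN (9+0=9). Cumulative: 28
Frame 3: STRIKE. 10 + next two rolls (10+6) = 26. Cumulative: 54
Frame 4: STRIKE. 10 + next two rolls (6+2) = 18. Cumulative: 72
Frame 5: OPEN (6+2=8). Cumulative: 80
Frame 6: STRIKE. 10 + next two rolls (1+7) = 18. Cumulative: 98
Frame 7: OPEN (1+7=8). Cumulative: 106
Frame 8: SPARE (5+5=10). 10 + next roll (10) = 20. Cumulative: 126
Frame 9: STRIKE. 10 + next two rolls (10+3) = 23. Cumulative: 149
Frame 10: STRIKE. Sum of all frame-10 rolls (10+3+5) = 18. Cumulative: 167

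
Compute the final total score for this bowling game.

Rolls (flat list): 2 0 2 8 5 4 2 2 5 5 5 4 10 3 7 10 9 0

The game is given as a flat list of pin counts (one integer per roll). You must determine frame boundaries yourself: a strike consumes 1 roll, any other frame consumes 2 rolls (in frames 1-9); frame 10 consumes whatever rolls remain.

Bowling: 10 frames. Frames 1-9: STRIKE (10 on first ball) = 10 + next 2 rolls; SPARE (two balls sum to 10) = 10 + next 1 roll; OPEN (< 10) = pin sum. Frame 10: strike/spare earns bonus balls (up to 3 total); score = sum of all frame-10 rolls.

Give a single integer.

Answer: 122

Derivation:
Frame 1: OPEN (2+0=2). Cumulative: 2
Frame 2: SPARE (2+8=10). 10 + next roll (5) = 15. Cumulative: 17
Frame 3: OPEN (5+4=9). Cumulative: 26
Frame 4: OPEN (2+2=4). Cumulative: 30
Frame 5: SPARE (5+5=10). 10 + next roll (5) = 15. Cumulative: 45
Frame 6: OPEN (5+4=9). Cumulative: 54
Frame 7: STRIKE. 10 + next two rolls (3+7) = 20. Cumulative: 74
Frame 8: SPARE (3+7=10). 10 + next roll (10) = 20. Cumulative: 94
Frame 9: STRIKE. 10 + next two rolls (9+0) = 19. Cumulative: 113
Frame 10: OPEN. Sum of all frame-10 rolls (9+0) = 9. Cumulative: 122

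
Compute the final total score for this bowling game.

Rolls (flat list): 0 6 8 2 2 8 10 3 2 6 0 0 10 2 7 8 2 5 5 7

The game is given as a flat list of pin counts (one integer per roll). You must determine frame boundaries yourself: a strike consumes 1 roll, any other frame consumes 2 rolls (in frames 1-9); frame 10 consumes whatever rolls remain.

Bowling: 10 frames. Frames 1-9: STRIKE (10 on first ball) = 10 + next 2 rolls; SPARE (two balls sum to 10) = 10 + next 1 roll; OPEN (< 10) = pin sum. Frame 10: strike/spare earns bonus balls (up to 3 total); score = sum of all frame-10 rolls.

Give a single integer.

Frame 1: OPEN (0+6=6). Cumulative: 6
Frame 2: SPARE (8+2=10). 10 + next roll (2) = 12. Cumulative: 18
Frame 3: SPARE (2+8=10). 10 + next roll (10) = 20. Cumulative: 38
Frame 4: STRIKE. 10 + next two rolls (3+2) = 15. Cumulative: 53
Frame 5: OPEN (3+2=5). Cumulative: 58
Frame 6: OPEN (6+0=6). Cumulative: 64
Frame 7: SPARE (0+10=10). 10 + next roll (2) = 12. Cumulative: 76
Frame 8: OPEN (2+7=9). Cumulative: 85
Frame 9: SPARE (8+2=10). 10 + next roll (5) = 15. Cumulative: 100
Frame 10: SPARE. Sum of all frame-10 rolls (5+5+7) = 17. Cumulative: 117

Answer: 117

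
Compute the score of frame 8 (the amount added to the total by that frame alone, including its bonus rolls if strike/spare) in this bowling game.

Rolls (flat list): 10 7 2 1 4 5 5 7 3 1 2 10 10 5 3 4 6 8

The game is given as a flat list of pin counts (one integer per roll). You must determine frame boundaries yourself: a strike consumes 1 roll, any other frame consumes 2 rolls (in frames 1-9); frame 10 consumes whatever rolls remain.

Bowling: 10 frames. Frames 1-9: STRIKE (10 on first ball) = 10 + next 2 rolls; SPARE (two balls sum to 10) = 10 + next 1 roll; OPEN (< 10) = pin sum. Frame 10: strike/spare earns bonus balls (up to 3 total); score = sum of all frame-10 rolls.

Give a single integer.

Answer: 18

Derivation:
Frame 1: STRIKE. 10 + next two rolls (7+2) = 19. Cumulative: 19
Frame 2: OPEN (7+2=9). Cumulative: 28
Frame 3: OPEN (1+4=5). Cumulative: 33
Frame 4: SPARE (5+5=10). 10 + next roll (7) = 17. Cumulative: 50
Frame 5: SPARE (7+3=10). 10 + next roll (1) = 11. Cumulative: 61
Frame 6: OPEN (1+2=3). Cumulative: 64
Frame 7: STRIKE. 10 + next two rolls (10+5) = 25. Cumulative: 89
Frame 8: STRIKE. 10 + next two rolls (5+3) = 18. Cumulative: 107
Frame 9: OPEN (5+3=8). Cumulative: 115
Frame 10: SPARE. Sum of all frame-10 rolls (4+6+8) = 18. Cumulative: 133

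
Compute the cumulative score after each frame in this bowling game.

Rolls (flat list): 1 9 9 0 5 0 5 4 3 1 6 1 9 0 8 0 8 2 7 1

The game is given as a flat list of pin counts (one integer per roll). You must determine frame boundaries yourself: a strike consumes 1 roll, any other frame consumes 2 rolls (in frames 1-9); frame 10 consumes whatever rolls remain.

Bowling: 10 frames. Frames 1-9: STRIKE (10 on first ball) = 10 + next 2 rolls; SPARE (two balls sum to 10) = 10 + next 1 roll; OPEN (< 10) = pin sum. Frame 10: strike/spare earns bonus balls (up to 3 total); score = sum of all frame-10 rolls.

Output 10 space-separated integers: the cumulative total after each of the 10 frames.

Answer: 19 28 33 42 46 53 62 70 87 95

Derivation:
Frame 1: SPARE (1+9=10). 10 + next roll (9) = 19. Cumulative: 19
Frame 2: OPEN (9+0=9). Cumulative: 28
Frame 3: OPEN (5+0=5). Cumulative: 33
Frame 4: OPEN (5+4=9). Cumulative: 42
Frame 5: OPEN (3+1=4). Cumulative: 46
Frame 6: OPEN (6+1=7). Cumulative: 53
Frame 7: OPEN (9+0=9). Cumulative: 62
Frame 8: OPEN (8+0=8). Cumulative: 70
Frame 9: SPARE (8+2=10). 10 + next roll (7) = 17. Cumulative: 87
Frame 10: OPEN. Sum of all frame-10 rolls (7+1) = 8. Cumulative: 95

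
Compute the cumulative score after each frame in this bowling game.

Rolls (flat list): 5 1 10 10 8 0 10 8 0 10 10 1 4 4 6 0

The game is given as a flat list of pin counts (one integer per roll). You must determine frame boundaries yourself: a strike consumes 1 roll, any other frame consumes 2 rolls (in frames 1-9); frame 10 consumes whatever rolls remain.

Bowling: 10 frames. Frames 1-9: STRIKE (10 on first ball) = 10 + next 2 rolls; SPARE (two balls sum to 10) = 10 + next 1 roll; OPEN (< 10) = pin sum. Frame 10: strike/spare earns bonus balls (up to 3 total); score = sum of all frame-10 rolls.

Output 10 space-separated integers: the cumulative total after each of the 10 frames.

Frame 1: OPEN (5+1=6). Cumulative: 6
Frame 2: STRIKE. 10 + next two rolls (10+8) = 28. Cumulative: 34
Frame 3: STRIKE. 10 + next two rolls (8+0) = 18. Cumulative: 52
Frame 4: OPEN (8+0=8). Cumulative: 60
Frame 5: STRIKE. 10 + next two rolls (8+0) = 18. Cumulative: 78
Frame 6: OPEN (8+0=8). Cumulative: 86
Frame 7: STRIKE. 10 + next two rolls (10+1) = 21. Cumulative: 107
Frame 8: STRIKE. 10 + next two rolls (1+4) = 15. Cumulative: 122
Frame 9: OPEN (1+4=5). Cumulative: 127
Frame 10: SPARE. Sum of all frame-10 rolls (4+6+0) = 10. Cumulative: 137

Answer: 6 34 52 60 78 86 107 122 127 137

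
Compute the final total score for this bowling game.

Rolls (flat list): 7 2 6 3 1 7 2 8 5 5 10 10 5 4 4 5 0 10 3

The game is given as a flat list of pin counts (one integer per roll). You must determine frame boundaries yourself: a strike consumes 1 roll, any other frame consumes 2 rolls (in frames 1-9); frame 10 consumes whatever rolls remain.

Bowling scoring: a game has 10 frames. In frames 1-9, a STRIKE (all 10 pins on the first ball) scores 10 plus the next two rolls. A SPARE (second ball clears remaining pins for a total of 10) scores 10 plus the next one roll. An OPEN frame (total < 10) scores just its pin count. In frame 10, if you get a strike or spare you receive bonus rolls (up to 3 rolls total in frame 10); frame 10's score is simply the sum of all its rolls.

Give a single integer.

Answer: 136

Derivation:
Frame 1: OPEN (7+2=9). Cumulative: 9
Frame 2: OPEN (6+3=9). Cumulative: 18
Frame 3: OPEN (1+7=8). Cumulative: 26
Frame 4: SPARE (2+8=10). 10 + next roll (5) = 15. Cumulative: 41
Frame 5: SPARE (5+5=10). 10 + next roll (10) = 20. Cumulative: 61
Frame 6: STRIKE. 10 + next two rolls (10+5) = 25. Cumulative: 86
Frame 7: STRIKE. 10 + next two rolls (5+4) = 19. Cumulative: 105
Frame 8: OPEN (5+4=9). Cumulative: 114
Frame 9: OPEN (4+5=9). Cumulative: 123
Frame 10: SPARE. Sum of all frame-10 rolls (0+10+3) = 13. Cumulative: 136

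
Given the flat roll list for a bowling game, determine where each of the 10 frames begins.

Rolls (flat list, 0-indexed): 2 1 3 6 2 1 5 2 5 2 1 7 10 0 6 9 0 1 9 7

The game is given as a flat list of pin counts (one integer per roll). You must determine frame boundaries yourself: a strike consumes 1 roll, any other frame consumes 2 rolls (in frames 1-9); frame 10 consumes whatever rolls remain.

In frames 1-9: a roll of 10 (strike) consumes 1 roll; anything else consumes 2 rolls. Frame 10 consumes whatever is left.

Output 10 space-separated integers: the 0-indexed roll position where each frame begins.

Answer: 0 2 4 6 8 10 12 13 15 17

Derivation:
Frame 1 starts at roll index 0: rolls=2,1 (sum=3), consumes 2 rolls
Frame 2 starts at roll index 2: rolls=3,6 (sum=9), consumes 2 rolls
Frame 3 starts at roll index 4: rolls=2,1 (sum=3), consumes 2 rolls
Frame 4 starts at roll index 6: rolls=5,2 (sum=7), consumes 2 rolls
Frame 5 starts at roll index 8: rolls=5,2 (sum=7), consumes 2 rolls
Frame 6 starts at roll index 10: rolls=1,7 (sum=8), consumes 2 rolls
Frame 7 starts at roll index 12: roll=10 (strike), consumes 1 roll
Frame 8 starts at roll index 13: rolls=0,6 (sum=6), consumes 2 rolls
Frame 9 starts at roll index 15: rolls=9,0 (sum=9), consumes 2 rolls
Frame 10 starts at roll index 17: 3 remaining rolls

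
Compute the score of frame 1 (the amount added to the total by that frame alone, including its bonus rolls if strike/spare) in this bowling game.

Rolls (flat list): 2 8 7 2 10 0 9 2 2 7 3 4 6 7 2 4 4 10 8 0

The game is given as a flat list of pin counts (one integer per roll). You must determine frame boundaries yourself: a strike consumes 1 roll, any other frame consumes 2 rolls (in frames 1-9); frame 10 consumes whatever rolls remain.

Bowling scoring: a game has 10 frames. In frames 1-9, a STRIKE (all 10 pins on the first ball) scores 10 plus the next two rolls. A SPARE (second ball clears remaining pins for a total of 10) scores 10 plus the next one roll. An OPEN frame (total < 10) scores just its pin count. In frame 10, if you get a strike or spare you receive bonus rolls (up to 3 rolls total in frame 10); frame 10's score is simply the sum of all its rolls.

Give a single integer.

Answer: 17

Derivation:
Frame 1: SPARE (2+8=10). 10 + next roll (7) = 17. Cumulative: 17
Frame 2: OPEN (7+2=9). Cumulative: 26
Frame 3: STRIKE. 10 + next two rolls (0+9) = 19. Cumulative: 45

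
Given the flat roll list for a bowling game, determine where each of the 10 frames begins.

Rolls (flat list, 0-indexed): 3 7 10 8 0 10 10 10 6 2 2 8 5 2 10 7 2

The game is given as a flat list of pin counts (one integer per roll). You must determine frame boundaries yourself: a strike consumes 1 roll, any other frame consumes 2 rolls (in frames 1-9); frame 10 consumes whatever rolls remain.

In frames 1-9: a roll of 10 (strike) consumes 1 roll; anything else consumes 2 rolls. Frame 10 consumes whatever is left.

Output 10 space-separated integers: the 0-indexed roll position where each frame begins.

Frame 1 starts at roll index 0: rolls=3,7 (sum=10), consumes 2 rolls
Frame 2 starts at roll index 2: roll=10 (strike), consumes 1 roll
Frame 3 starts at roll index 3: rolls=8,0 (sum=8), consumes 2 rolls
Frame 4 starts at roll index 5: roll=10 (strike), consumes 1 roll
Frame 5 starts at roll index 6: roll=10 (strike), consumes 1 roll
Frame 6 starts at roll index 7: roll=10 (strike), consumes 1 roll
Frame 7 starts at roll index 8: rolls=6,2 (sum=8), consumes 2 rolls
Frame 8 starts at roll index 10: rolls=2,8 (sum=10), consumes 2 rolls
Frame 9 starts at roll index 12: rolls=5,2 (sum=7), consumes 2 rolls
Frame 10 starts at roll index 14: 3 remaining rolls

Answer: 0 2 3 5 6 7 8 10 12 14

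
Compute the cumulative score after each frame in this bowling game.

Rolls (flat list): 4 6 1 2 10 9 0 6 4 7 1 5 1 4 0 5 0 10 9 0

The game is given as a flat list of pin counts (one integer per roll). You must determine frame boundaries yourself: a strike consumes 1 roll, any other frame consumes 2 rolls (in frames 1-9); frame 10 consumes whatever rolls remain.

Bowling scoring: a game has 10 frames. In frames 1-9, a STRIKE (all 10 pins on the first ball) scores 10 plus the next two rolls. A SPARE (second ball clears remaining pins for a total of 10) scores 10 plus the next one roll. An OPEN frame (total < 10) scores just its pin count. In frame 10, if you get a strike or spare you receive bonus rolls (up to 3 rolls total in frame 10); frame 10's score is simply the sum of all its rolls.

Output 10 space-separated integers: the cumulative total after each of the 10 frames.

Frame 1: SPARE (4+6=10). 10 + next roll (1) = 11. Cumulative: 11
Frame 2: OPEN (1+2=3). Cumulative: 14
Frame 3: STRIKE. 10 + next two rolls (9+0) = 19. Cumulative: 33
Frame 4: OPEN (9+0=9). Cumulative: 42
Frame 5: SPARE (6+4=10). 10 + next roll (7) = 17. Cumulative: 59
Frame 6: OPEN (7+1=8). Cumulative: 67
Frame 7: OPEN (5+1=6). Cumulative: 73
Frame 8: OPEN (4+0=4). Cumulative: 77
Frame 9: OPEN (5+0=5). Cumulative: 82
Frame 10: STRIKE. Sum of all frame-10 rolls (10+9+0) = 19. Cumulative: 101

Answer: 11 14 33 42 59 67 73 77 82 101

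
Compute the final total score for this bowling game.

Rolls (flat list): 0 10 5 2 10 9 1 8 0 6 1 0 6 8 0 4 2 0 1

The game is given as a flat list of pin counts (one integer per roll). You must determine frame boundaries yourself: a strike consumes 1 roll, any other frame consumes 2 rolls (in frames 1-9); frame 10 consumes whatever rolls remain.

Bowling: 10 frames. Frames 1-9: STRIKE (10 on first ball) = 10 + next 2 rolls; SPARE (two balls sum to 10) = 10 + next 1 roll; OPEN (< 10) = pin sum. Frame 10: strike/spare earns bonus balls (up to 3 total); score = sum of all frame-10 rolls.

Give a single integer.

Frame 1: SPARE (0+10=10). 10 + next roll (5) = 15. Cumulative: 15
Frame 2: OPEN (5+2=7). Cumulative: 22
Frame 3: STRIKE. 10 + next two rolls (9+1) = 20. Cumulative: 42
Frame 4: SPARE (9+1=10). 10 + next roll (8) = 18. Cumulative: 60
Frame 5: OPEN (8+0=8). Cumulative: 68
Frame 6: OPEN (6+1=7). Cumulative: 75
Frame 7: OPEN (0+6=6). Cumulative: 81
Frame 8: OPEN (8+0=8). Cumulative: 89
Frame 9: OPEN (4+2=6). Cumulative: 95
Frame 10: OPEN. Sum of all frame-10 rolls (0+1) = 1. Cumulative: 96

Answer: 96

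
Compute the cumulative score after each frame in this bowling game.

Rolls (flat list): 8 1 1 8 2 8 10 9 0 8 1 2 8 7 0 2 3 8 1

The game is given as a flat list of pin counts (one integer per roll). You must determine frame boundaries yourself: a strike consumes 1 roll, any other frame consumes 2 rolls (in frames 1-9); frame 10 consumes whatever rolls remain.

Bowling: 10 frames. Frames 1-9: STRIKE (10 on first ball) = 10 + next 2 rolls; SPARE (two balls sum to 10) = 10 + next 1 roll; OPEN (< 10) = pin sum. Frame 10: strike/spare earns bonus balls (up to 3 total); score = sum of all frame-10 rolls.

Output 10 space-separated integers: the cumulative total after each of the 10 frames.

Frame 1: OPEN (8+1=9). Cumulative: 9
Frame 2: OPEN (1+8=9). Cumulative: 18
Frame 3: SPARE (2+8=10). 10 + next roll (10) = 20. Cumulative: 38
Frame 4: STRIKE. 10 + next two rolls (9+0) = 19. Cumulative: 57
Frame 5: OPEN (9+0=9). Cumulative: 66
Frame 6: OPEN (8+1=9). Cumulative: 75
Frame 7: SPARE (2+8=10). 10 + next roll (7) = 17. Cumulative: 92
Frame 8: OPEN (7+0=7). Cumulative: 99
Frame 9: OPEN (2+3=5). Cumulative: 104
Frame 10: OPEN. Sum of all frame-10 rolls (8+1) = 9. Cumulative: 113

Answer: 9 18 38 57 66 75 92 99 104 113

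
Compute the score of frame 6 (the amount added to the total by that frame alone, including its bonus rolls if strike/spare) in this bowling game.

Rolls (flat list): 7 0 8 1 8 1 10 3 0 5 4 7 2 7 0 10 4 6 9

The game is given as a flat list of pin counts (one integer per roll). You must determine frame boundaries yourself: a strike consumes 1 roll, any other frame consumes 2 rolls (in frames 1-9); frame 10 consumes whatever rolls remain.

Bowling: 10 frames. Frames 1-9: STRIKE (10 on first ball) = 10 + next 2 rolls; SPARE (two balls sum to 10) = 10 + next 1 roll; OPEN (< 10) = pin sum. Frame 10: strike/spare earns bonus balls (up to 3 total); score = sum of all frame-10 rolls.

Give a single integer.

Frame 1: OPEN (7+0=7). Cumulative: 7
Frame 2: OPEN (8+1=9). Cumulative: 16
Frame 3: OPEN (8+1=9). Cumulative: 25
Frame 4: STRIKE. 10 + next two rolls (3+0) = 13. Cumulative: 38
Frame 5: OPEN (3+0=3). Cumulative: 41
Frame 6: OPEN (5+4=9). Cumulative: 50
Frame 7: OPEN (7+2=9). Cumulative: 59
Frame 8: OPEN (7+0=7). Cumulative: 66

Answer: 9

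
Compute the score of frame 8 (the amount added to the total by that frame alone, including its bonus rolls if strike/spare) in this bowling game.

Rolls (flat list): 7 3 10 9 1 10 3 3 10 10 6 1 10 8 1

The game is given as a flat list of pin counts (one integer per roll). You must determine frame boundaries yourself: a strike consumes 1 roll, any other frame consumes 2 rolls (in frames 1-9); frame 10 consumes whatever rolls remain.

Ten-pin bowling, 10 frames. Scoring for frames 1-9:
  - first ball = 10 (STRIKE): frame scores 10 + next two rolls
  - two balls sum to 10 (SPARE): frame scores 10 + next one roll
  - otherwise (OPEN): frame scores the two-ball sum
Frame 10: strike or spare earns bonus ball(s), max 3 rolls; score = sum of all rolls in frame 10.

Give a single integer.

Answer: 7

Derivation:
Frame 1: SPARE (7+3=10). 10 + next roll (10) = 20. Cumulative: 20
Frame 2: STRIKE. 10 + next two rolls (9+1) = 20. Cumulative: 40
Frame 3: SPARE (9+1=10). 10 + next roll (10) = 20. Cumulative: 60
Frame 4: STRIKE. 10 + next two rolls (3+3) = 16. Cumulative: 76
Frame 5: OPEN (3+3=6). Cumulative: 82
Frame 6: STRIKE. 10 + next two rolls (10+6) = 26. Cumulative: 108
Frame 7: STRIKE. 10 + next two rolls (6+1) = 17. Cumulative: 125
Frame 8: OPEN (6+1=7). Cumulative: 132
Frame 9: STRIKE. 10 + next two rolls (8+1) = 19. Cumulative: 151
Frame 10: OPEN. Sum of all frame-10 rolls (8+1) = 9. Cumulative: 160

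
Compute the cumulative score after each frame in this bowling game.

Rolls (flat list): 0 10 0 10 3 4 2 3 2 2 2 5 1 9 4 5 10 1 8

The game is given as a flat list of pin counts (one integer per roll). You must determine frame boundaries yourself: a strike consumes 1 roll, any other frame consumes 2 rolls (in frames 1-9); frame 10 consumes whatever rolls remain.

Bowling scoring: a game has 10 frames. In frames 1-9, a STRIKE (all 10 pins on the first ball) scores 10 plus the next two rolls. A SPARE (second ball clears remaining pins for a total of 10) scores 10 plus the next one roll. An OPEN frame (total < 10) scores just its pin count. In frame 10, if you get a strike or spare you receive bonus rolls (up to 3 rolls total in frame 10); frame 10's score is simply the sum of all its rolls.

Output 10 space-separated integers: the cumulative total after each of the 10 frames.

Frame 1: SPARE (0+10=10). 10 + next roll (0) = 10. Cumulative: 10
Frame 2: SPARE (0+10=10). 10 + next roll (3) = 13. Cumulative: 23
Frame 3: OPEN (3+4=7). Cumulative: 30
Frame 4: OPEN (2+3=5). Cumulative: 35
Frame 5: OPEN (2+2=4). Cumulative: 39
Frame 6: OPEN (2+5=7). Cumulative: 46
Frame 7: SPARE (1+9=10). 10 + next roll (4) = 14. Cumulative: 60
Frame 8: OPEN (4+5=9). Cumulative: 69
Frame 9: STRIKE. 10 + next two rolls (1+8) = 19. Cumulative: 88
Frame 10: OPEN. Sum of all frame-10 rolls (1+8) = 9. Cumulative: 97

Answer: 10 23 30 35 39 46 60 69 88 97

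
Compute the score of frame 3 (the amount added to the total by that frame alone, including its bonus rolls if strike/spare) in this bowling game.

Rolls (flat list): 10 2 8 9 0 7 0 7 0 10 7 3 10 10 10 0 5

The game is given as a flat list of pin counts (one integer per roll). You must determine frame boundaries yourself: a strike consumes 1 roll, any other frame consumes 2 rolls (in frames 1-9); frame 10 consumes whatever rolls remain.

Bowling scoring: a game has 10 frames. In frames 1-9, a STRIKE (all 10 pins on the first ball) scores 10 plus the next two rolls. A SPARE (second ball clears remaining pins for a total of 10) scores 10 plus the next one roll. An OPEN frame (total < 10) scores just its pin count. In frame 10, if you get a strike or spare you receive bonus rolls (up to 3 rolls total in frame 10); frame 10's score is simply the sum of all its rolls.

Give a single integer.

Frame 1: STRIKE. 10 + next two rolls (2+8) = 20. Cumulative: 20
Frame 2: SPARE (2+8=10). 10 + next roll (9) = 19. Cumulative: 39
Frame 3: OPEN (9+0=9). Cumulative: 48
Frame 4: OPEN (7+0=7). Cumulative: 55
Frame 5: OPEN (7+0=7). Cumulative: 62

Answer: 9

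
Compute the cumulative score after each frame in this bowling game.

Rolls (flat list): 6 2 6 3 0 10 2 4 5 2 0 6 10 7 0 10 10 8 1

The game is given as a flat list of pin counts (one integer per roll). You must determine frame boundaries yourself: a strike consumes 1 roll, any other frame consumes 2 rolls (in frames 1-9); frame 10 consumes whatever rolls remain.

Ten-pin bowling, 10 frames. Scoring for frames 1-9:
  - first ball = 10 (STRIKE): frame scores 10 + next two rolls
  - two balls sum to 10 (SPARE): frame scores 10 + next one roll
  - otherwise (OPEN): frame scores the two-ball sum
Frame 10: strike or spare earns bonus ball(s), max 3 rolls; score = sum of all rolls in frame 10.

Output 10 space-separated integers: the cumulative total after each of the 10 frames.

Frame 1: OPEN (6+2=8). Cumulative: 8
Frame 2: OPEN (6+3=9). Cumulative: 17
Frame 3: SPARE (0+10=10). 10 + next roll (2) = 12. Cumulative: 29
Frame 4: OPEN (2+4=6). Cumulative: 35
Frame 5: OPEN (5+2=7). Cumulative: 42
Frame 6: OPEN (0+6=6). Cumulative: 48
Frame 7: STRIKE. 10 + next two rolls (7+0) = 17. Cumulative: 65
Frame 8: OPEN (7+0=7). Cumulative: 72
Frame 9: STRIKE. 10 + next two rolls (10+8) = 28. Cumulative: 100
Frame 10: STRIKE. Sum of all frame-10 rolls (10+8+1) = 19. Cumulative: 119

Answer: 8 17 29 35 42 48 65 72 100 119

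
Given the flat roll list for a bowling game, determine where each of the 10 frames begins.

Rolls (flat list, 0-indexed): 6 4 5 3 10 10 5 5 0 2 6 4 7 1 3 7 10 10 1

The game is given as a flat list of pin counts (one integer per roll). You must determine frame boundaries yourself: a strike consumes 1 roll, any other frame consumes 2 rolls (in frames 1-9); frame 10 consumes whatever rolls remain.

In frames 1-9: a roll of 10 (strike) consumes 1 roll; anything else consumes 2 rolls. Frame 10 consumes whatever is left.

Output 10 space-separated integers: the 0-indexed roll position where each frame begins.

Frame 1 starts at roll index 0: rolls=6,4 (sum=10), consumes 2 rolls
Frame 2 starts at roll index 2: rolls=5,3 (sum=8), consumes 2 rolls
Frame 3 starts at roll index 4: roll=10 (strike), consumes 1 roll
Frame 4 starts at roll index 5: roll=10 (strike), consumes 1 roll
Frame 5 starts at roll index 6: rolls=5,5 (sum=10), consumes 2 rolls
Frame 6 starts at roll index 8: rolls=0,2 (sum=2), consumes 2 rolls
Frame 7 starts at roll index 10: rolls=6,4 (sum=10), consumes 2 rolls
Frame 8 starts at roll index 12: rolls=7,1 (sum=8), consumes 2 rolls
Frame 9 starts at roll index 14: rolls=3,7 (sum=10), consumes 2 rolls
Frame 10 starts at roll index 16: 3 remaining rolls

Answer: 0 2 4 5 6 8 10 12 14 16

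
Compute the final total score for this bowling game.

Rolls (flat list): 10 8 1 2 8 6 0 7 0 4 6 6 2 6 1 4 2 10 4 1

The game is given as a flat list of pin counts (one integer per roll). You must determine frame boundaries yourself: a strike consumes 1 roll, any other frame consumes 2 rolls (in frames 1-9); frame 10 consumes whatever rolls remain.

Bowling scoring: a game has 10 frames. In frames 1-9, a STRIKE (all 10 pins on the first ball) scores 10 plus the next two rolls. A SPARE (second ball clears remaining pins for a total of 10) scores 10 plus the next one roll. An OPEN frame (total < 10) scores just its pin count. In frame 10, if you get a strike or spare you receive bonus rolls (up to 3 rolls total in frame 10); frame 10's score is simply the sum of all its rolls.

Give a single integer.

Frame 1: STRIKE. 10 + next two rolls (8+1) = 19. Cumulative: 19
Frame 2: OPEN (8+1=9). Cumulative: 28
Frame 3: SPARE (2+8=10). 10 + next roll (6) = 16. Cumulative: 44
Frame 4: OPEN (6+0=6). Cumulative: 50
Frame 5: OPEN (7+0=7). Cumulative: 57
Frame 6: SPARE (4+6=10). 10 + next roll (6) = 16. Cumulative: 73
Frame 7: OPEN (6+2=8). Cumulative: 81
Frame 8: OPEN (6+1=7). Cumulative: 88
Frame 9: OPEN (4+2=6). Cumulative: 94
Frame 10: STRIKE. Sum of all frame-10 rolls (10+4+1) = 15. Cumulative: 109

Answer: 109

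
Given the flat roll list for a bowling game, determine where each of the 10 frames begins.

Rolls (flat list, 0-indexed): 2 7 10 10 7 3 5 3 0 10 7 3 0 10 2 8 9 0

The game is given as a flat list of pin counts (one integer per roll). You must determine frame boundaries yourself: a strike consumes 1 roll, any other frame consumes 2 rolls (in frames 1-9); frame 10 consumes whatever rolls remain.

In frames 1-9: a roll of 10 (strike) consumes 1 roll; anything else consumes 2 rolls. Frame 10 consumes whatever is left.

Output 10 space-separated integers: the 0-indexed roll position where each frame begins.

Answer: 0 2 3 4 6 8 10 12 14 16

Derivation:
Frame 1 starts at roll index 0: rolls=2,7 (sum=9), consumes 2 rolls
Frame 2 starts at roll index 2: roll=10 (strike), consumes 1 roll
Frame 3 starts at roll index 3: roll=10 (strike), consumes 1 roll
Frame 4 starts at roll index 4: rolls=7,3 (sum=10), consumes 2 rolls
Frame 5 starts at roll index 6: rolls=5,3 (sum=8), consumes 2 rolls
Frame 6 starts at roll index 8: rolls=0,10 (sum=10), consumes 2 rolls
Frame 7 starts at roll index 10: rolls=7,3 (sum=10), consumes 2 rolls
Frame 8 starts at roll index 12: rolls=0,10 (sum=10), consumes 2 rolls
Frame 9 starts at roll index 14: rolls=2,8 (sum=10), consumes 2 rolls
Frame 10 starts at roll index 16: 2 remaining rolls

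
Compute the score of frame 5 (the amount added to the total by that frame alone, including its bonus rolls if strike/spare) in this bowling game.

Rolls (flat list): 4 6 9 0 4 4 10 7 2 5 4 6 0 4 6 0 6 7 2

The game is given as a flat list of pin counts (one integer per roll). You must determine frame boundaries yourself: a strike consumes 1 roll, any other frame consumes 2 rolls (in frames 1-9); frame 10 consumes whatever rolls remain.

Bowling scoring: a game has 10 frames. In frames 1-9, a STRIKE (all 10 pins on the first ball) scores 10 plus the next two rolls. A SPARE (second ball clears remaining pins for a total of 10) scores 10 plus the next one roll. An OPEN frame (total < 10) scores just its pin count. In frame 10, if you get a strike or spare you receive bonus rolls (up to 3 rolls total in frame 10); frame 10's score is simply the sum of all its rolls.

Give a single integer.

Answer: 9

Derivation:
Frame 1: SPARE (4+6=10). 10 + next roll (9) = 19. Cumulative: 19
Frame 2: OPEN (9+0=9). Cumulative: 28
Frame 3: OPEN (4+4=8). Cumulative: 36
Frame 4: STRIKE. 10 + next two rolls (7+2) = 19. Cumulative: 55
Frame 5: OPEN (7+2=9). Cumulative: 64
Frame 6: OPEN (5+4=9). Cumulative: 73
Frame 7: OPEN (6+0=6). Cumulative: 79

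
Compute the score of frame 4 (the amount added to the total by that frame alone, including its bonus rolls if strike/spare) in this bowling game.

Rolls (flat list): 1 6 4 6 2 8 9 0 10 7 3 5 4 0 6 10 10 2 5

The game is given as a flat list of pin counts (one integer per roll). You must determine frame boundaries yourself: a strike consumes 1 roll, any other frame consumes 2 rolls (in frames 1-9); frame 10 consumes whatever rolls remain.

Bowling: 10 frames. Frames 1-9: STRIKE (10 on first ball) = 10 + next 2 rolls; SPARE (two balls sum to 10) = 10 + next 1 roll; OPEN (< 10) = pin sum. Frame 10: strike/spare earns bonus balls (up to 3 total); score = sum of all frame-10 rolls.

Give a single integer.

Frame 1: OPEN (1+6=7). Cumulative: 7
Frame 2: SPARE (4+6=10). 10 + next roll (2) = 12. Cumulative: 19
Frame 3: SPARE (2+8=10). 10 + next roll (9) = 19. Cumulative: 38
Frame 4: OPEN (9+0=9). Cumulative: 47
Frame 5: STRIKE. 10 + next two rolls (7+3) = 20. Cumulative: 67
Frame 6: SPARE (7+3=10). 10 + next roll (5) = 15. Cumulative: 82

Answer: 9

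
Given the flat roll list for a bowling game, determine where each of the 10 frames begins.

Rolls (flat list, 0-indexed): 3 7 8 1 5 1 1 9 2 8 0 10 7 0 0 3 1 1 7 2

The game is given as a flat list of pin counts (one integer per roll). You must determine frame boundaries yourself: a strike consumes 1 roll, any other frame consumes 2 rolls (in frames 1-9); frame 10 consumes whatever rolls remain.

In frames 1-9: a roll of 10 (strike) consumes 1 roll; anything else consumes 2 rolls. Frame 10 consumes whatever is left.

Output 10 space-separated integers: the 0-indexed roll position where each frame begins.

Answer: 0 2 4 6 8 10 12 14 16 18

Derivation:
Frame 1 starts at roll index 0: rolls=3,7 (sum=10), consumes 2 rolls
Frame 2 starts at roll index 2: rolls=8,1 (sum=9), consumes 2 rolls
Frame 3 starts at roll index 4: rolls=5,1 (sum=6), consumes 2 rolls
Frame 4 starts at roll index 6: rolls=1,9 (sum=10), consumes 2 rolls
Frame 5 starts at roll index 8: rolls=2,8 (sum=10), consumes 2 rolls
Frame 6 starts at roll index 10: rolls=0,10 (sum=10), consumes 2 rolls
Frame 7 starts at roll index 12: rolls=7,0 (sum=7), consumes 2 rolls
Frame 8 starts at roll index 14: rolls=0,3 (sum=3), consumes 2 rolls
Frame 9 starts at roll index 16: rolls=1,1 (sum=2), consumes 2 rolls
Frame 10 starts at roll index 18: 2 remaining rolls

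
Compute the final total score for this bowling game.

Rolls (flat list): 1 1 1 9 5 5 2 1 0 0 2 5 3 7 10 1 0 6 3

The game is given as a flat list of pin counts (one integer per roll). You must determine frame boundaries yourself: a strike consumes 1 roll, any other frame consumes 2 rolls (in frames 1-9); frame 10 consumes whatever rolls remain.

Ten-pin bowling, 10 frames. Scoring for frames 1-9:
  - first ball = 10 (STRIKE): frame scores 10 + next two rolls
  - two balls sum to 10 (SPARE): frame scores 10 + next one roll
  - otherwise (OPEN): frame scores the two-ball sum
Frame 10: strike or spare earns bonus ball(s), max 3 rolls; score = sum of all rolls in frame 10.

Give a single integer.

Frame 1: OPEN (1+1=2). Cumulative: 2
Frame 2: SPARE (1+9=10). 10 + next roll (5) = 15. Cumulative: 17
Frame 3: SPARE (5+5=10). 10 + next roll (2) = 12. Cumulative: 29
Frame 4: OPEN (2+1=3). Cumulative: 32
Frame 5: OPEN (0+0=0). Cumulative: 32
Frame 6: OPEN (2+5=7). Cumulative: 39
Frame 7: SPARE (3+7=10). 10 + next roll (10) = 20. Cumulative: 59
Frame 8: STRIKE. 10 + next two rolls (1+0) = 11. Cumulative: 70
Frame 9: OPEN (1+0=1). Cumulative: 71
Frame 10: OPEN. Sum of all frame-10 rolls (6+3) = 9. Cumulative: 80

Answer: 80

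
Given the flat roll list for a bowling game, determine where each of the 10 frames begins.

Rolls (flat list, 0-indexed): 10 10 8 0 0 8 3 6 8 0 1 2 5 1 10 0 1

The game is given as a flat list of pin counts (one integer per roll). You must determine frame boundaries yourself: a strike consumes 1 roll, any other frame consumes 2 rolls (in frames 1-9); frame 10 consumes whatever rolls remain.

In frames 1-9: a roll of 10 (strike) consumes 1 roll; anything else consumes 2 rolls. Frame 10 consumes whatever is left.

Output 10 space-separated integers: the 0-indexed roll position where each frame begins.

Frame 1 starts at roll index 0: roll=10 (strike), consumes 1 roll
Frame 2 starts at roll index 1: roll=10 (strike), consumes 1 roll
Frame 3 starts at roll index 2: rolls=8,0 (sum=8), consumes 2 rolls
Frame 4 starts at roll index 4: rolls=0,8 (sum=8), consumes 2 rolls
Frame 5 starts at roll index 6: rolls=3,6 (sum=9), consumes 2 rolls
Frame 6 starts at roll index 8: rolls=8,0 (sum=8), consumes 2 rolls
Frame 7 starts at roll index 10: rolls=1,2 (sum=3), consumes 2 rolls
Frame 8 starts at roll index 12: rolls=5,1 (sum=6), consumes 2 rolls
Frame 9 starts at roll index 14: roll=10 (strike), consumes 1 roll
Frame 10 starts at roll index 15: 2 remaining rolls

Answer: 0 1 2 4 6 8 10 12 14 15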